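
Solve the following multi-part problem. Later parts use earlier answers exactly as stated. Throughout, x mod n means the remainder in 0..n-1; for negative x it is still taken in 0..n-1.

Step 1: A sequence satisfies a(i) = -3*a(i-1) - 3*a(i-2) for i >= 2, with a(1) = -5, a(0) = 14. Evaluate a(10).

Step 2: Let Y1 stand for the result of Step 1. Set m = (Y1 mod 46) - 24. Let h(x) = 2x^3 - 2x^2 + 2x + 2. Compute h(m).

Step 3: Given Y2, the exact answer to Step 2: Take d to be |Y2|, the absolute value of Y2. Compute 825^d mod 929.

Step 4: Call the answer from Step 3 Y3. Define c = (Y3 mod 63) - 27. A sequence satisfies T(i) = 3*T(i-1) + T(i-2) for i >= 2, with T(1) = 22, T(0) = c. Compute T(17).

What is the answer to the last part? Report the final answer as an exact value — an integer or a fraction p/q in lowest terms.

Step 1: a(2) = -3*(-5) - 3*(14) = -27; iterating: a(2)=-27, a(3)=96, a(4)=-207, a(5)=333, a(6)=-378, a(7)=135, a(8)=729, a(9)=-2592, a(10)=5589; answer 5589
Step 2: Y1 = 5589; m = -1; 2*(-1)^3 - 2*(-1)^2 + 2*(-1)^1 + 2 = (-2) + (-2) + (-2) + (2) = -4; answer -4
Step 3: Y2 = -4; d = 4; squarings mod 929: 825^1=825, 825^2=597, 825^4=602; 825^4 = 825^4 = 602 (mod 929); answer 602
Step 4: Y3 = 602; c = 8; T(2) = 3*(22) + 1*(8) = 74; iterating: T(2)=74, T(3)=244, T(4)=806, T(5)=2662, T(6)=8792, T(7)=29038, T(8)=95906, T(9)=316756, T(10)=1046174, T(11)=3455278, T(12)=11412008, T(13)=37691302, T(14)=124485914, T(15)=411149044, T(16)=1357933046, T(17)=4484948182; answer 4484948182

4484948182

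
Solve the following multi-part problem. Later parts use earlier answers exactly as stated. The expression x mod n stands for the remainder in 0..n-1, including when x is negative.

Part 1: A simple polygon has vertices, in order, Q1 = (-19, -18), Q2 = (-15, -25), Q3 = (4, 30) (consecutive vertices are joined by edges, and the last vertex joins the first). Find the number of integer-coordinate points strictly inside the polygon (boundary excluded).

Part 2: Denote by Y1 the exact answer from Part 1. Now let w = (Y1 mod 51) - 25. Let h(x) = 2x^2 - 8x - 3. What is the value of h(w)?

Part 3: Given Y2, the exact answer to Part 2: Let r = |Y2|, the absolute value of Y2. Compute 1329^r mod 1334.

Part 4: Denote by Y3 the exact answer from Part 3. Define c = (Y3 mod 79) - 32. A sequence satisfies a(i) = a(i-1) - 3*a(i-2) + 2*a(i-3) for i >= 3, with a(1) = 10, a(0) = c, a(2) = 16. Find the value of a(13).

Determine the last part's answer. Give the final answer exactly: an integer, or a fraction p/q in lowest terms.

-3370

Part 1: cross terms: (-19*-25 - -15*-18)=205, (-15*30 - 4*-25)=-350, (4*-18 - -19*30)=498; twice the area = |353| = 353; area = 353/2; boundary points = 1 + 1 + 1 = 3; strictly interior points = area - boundary/2 + 1 = 176; answer 176
Part 2: Y1 = 176; w = -2; 2*(-2)^2 - 8*(-2)^1 - 3 = (8) + (16) + (-3) = 21; answer 21
Part 3: Y2 = 21; r = 21; squarings mod 1334: 1329^1=1329, 1329^2=25, 1329^4=625, 1329^8=1097, 1329^16=141; 1329^21 = 1329^1 * 1329^4 * 1329^16 = 929 (mod 1334); answer 929
Part 4: Y3 = 929; c = 28; a(3) = 1*(16) - 3*(10) + 2*(28) = 42; iterating: a(3)=42, a(4)=14, a(5)=-80, a(6)=-38, a(7)=230, a(8)=184, a(9)=-582, a(10)=-674, a(11)=1440, a(12)=2298, a(13)=-3370; answer -3370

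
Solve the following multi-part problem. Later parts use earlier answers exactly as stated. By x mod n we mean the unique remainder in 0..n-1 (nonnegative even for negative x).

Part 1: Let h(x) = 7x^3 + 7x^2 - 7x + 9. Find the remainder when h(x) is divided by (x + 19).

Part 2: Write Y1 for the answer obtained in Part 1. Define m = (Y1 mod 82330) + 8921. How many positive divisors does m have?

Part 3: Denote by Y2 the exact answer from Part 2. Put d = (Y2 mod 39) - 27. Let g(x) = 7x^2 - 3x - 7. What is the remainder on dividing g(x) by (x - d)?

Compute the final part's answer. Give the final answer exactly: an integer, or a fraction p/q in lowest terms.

Part 1: remainder = value at the root: 7*(-19)^3 + 7*(-19)^2 - 7*(-19)^1 + 9 = (-48013) + (2527) + (133) + (9) = -45344; answer -45344
Part 2: Y1 = -45344; m = 45907; 45907 = 29 * 1583; number of divisors = (1+1) * (1+1) = 4; answer 4
Part 3: Y2 = 4; d = -23; remainder = value at the root: 7*(-23)^2 - 3*(-23)^1 - 7 = (3703) + (69) + (-7) = 3765; answer 3765

3765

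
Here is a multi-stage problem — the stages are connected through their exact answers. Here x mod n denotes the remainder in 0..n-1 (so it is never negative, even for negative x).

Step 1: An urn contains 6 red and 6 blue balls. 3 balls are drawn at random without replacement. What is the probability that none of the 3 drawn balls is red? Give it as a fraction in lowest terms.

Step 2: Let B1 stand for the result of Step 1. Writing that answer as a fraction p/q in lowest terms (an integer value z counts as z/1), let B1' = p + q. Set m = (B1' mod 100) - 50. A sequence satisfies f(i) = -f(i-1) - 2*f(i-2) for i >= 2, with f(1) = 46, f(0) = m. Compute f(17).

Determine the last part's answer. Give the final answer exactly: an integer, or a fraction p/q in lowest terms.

5398

Step 1: total draws C(12,3) = 220; favorable C(6,3) = 20; P = 1/11; answer 1/11
Step 2: B1 = 1/11; threaded value p + q = 12; m = -38; f(2) = -1*(46) - 2*(-38) = 30; iterating: f(2)=30, f(3)=-122, f(4)=62, f(5)=182, f(6)=-306, f(7)=-58, f(8)=670, f(9)=-554, f(10)=-786, f(11)=1894, f(12)=-322, f(13)=-3466, f(14)=4110, f(15)=2822, f(16)=-11042, f(17)=5398; answer 5398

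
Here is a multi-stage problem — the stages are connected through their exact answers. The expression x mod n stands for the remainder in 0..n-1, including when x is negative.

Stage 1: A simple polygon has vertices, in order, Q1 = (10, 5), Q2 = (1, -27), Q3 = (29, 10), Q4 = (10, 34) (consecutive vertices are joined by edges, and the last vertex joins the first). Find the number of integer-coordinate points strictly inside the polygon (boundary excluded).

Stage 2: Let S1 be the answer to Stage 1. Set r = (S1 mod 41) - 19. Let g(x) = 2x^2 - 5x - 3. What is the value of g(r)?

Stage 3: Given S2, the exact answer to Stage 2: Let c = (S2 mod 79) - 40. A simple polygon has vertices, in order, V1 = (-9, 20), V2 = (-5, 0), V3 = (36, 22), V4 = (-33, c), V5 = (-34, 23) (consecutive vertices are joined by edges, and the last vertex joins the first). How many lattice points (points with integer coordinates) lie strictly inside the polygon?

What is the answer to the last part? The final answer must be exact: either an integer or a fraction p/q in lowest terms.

1305

Stage 1: cross terms: (10*-27 - 1*5)=-275, (1*10 - 29*-27)=793, (29*34 - 10*10)=886, (10*5 - 10*34)=-290; twice the area = |1114| = 1114; area = 557; boundary points = 1 + 1 + 1 + 29 = 32; strictly interior points = area - boundary/2 + 1 = 542; answer 542
Stage 2: S1 = 542; r = -10; 2*(-10)^2 - 5*(-10)^1 - 3 = (200) + (50) + (-3) = 247; answer 247
Stage 3: S2 = 247; c = -30; cross terms: (-9*0 - -5*20)=100, (-5*22 - 36*0)=-110, (36*-30 - -33*22)=-354, (-33*23 - -34*-30)=-1779, (-34*20 - -9*23)=-473; twice the area = |-2616| = 2616; area = 1308; boundary points = 4 + 1 + 1 + 1 + 1 = 8; strictly interior points = area - boundary/2 + 1 = 1305; answer 1305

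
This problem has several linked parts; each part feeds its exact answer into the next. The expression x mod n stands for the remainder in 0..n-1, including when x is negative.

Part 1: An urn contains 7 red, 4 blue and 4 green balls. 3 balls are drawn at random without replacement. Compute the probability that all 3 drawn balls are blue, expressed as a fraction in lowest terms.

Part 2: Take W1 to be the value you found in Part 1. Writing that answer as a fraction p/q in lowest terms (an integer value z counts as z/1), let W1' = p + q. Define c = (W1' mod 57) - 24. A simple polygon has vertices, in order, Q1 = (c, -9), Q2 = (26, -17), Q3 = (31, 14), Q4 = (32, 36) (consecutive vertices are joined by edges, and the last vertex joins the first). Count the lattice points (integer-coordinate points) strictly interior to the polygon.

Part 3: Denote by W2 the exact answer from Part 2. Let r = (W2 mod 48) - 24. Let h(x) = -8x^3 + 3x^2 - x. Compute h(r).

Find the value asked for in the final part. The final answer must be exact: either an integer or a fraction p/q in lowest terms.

Part 1: total draws C(15,3) = 455; favorable C(4,3) = 4; P = 4/455; answer 4/455
Part 2: W1 = 4/455; threaded value p + q = 459; c = -21; cross terms: (-21*-17 - 26*-9)=591, (26*14 - 31*-17)=891, (31*36 - 32*14)=668, (32*-9 - -21*36)=468; twice the area = |2618| = 2618; area = 1309; boundary points = 1 + 1 + 1 + 1 = 4; strictly interior points = area - boundary/2 + 1 = 1308; answer 1308
Part 3: W2 = 1308; r = -12; -8*(-12)^3 + 3*(-12)^2 - 1*(-12)^1 = (13824) + (432) + (12) = 14268; answer 14268

14268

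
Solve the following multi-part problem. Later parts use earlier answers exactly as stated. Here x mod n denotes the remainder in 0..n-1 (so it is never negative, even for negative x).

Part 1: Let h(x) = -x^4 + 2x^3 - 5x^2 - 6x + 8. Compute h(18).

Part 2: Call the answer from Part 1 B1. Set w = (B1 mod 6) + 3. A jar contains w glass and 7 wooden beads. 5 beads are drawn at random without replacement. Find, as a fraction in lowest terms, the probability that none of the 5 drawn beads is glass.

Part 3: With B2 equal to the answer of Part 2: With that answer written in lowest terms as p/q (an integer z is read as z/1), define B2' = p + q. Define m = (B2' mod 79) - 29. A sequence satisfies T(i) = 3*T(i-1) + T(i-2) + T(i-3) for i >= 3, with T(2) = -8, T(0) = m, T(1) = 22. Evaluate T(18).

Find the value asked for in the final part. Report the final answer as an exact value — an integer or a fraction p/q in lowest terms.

Part 1: -1*(18)^4 + 2*(18)^3 - 5*(18)^2 - 6*(18)^1 + 8 = (-104976) + (11664) + (-1620) + (-108) + (8) = -95032; answer -95032
Part 2: B1 = -95032; w = 5; total draws C(12,5) = 792; favorable C(7,5) = 21; P = 7/264; answer 7/264
Part 3: B2 = 7/264; threaded value p + q = 271; m = 5; T(3) = 3*(-8) + 1*(22) + 1*(5) = 3; iterating: T(3)=3, T(4)=23, T(5)=64, T(6)=218, T(7)=741, T(8)=2505, T(9)=8474, T(10)=28668, T(11)=96983, T(12)=328091, T(13)=1109924, T(14)=3754846, T(15)=12702553, T(16)=42972429, T(17)=145374686, T(18)=491799040; answer 491799040

491799040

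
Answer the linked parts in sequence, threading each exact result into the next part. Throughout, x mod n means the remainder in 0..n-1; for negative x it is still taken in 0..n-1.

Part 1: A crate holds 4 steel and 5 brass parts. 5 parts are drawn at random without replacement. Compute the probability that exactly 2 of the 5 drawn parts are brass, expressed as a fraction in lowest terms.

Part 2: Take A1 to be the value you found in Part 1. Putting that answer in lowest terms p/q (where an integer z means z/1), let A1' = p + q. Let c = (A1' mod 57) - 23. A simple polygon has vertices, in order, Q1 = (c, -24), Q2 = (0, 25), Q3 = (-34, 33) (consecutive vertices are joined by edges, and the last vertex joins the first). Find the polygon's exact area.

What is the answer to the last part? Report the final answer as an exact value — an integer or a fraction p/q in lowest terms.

821

Part 1: total draws C(9,5) = 126; favorable C(5,2)*C(4,3) = 40; P = 20/63; answer 20/63
Part 2: A1 = 20/63; threaded value p + q = 83; c = 3; cross terms: (3*25 - 0*-24)=75, (0*33 - -34*25)=850, (-34*-24 - 3*33)=717; twice the area = |1642| = 1642; area = 821; answer 821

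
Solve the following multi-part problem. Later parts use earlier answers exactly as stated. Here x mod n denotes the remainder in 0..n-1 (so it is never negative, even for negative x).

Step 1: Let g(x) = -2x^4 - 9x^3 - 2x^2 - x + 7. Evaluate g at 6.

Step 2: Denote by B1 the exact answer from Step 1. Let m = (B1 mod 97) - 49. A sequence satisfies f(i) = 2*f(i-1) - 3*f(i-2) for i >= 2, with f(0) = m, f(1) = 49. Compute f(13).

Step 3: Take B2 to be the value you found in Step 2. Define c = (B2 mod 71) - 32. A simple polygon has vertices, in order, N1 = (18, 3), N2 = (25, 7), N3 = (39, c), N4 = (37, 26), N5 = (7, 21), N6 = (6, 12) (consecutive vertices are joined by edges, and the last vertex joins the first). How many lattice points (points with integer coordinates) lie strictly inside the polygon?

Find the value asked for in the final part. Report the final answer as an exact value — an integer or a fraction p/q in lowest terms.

Step 1: -2*(6)^4 - 9*(6)^3 - 2*(6)^2 - 1*(6)^1 + 7 = (-2592) + (-1944) + (-72) + (-6) + (7) = -4607; answer -4607
Step 2: B1 = -4607; m = 0; f(2) = 2*(49) - 3*(0) = 98; iterating: f(2)=98, f(3)=49, f(4)=-196, f(5)=-539, f(6)=-490, f(7)=637, f(8)=2744, f(9)=3577, f(10)=-1078, f(11)=-12887, f(12)=-22540, f(13)=-6419; answer -6419
Step 3: B2 = -6419; c = 10; cross terms: (18*7 - 25*3)=51, (25*10 - 39*7)=-23, (39*26 - 37*10)=644, (37*21 - 7*26)=595, (7*12 - 6*21)=-42, (6*3 - 18*12)=-198; twice the area = |1027| = 1027; area = 1027/2; boundary points = 1 + 1 + 2 + 5 + 1 + 3 = 13; strictly interior points = area - boundary/2 + 1 = 508; answer 508

508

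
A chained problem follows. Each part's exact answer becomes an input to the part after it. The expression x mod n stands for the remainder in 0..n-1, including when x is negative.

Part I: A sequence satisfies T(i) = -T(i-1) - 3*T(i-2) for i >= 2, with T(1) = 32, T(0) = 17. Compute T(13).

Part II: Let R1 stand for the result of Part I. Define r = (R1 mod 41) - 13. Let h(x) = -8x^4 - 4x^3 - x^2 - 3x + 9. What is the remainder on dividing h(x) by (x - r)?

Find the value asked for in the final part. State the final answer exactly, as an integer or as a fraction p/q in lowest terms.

-34895

Part I: T(2) = -1*(32) - 3*(17) = -83; iterating: T(2)=-83, T(3)=-13, T(4)=262, T(5)=-223, T(6)=-563, T(7)=1232, T(8)=457, T(9)=-4153, T(10)=2782, T(11)=9677, T(12)=-18023, T(13)=-11008; answer -11008
Part II: R1 = -11008; r = 8; remainder = value at the root: -8*(8)^4 - 4*(8)^3 - 1*(8)^2 - 3*(8)^1 + 9 = (-32768) + (-2048) + (-64) + (-24) + (9) = -34895; answer -34895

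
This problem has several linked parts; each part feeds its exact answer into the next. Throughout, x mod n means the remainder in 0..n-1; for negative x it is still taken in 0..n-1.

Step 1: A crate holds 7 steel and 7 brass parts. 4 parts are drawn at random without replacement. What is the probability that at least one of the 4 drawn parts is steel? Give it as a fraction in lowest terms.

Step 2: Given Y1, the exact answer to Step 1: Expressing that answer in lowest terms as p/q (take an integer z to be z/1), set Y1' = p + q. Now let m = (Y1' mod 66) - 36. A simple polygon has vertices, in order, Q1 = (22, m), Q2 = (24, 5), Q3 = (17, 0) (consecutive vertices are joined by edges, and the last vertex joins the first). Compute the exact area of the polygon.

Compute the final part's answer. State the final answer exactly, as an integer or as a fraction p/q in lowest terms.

79

Step 1: total draws C(14,4) = 1001; complement C(7,4) = 35; favorable 1001 - 35 = 966; P = 138/143; answer 138/143
Step 2: Y1 = 138/143; threaded value p + q = 281; m = -19; cross terms: (22*5 - 24*-19)=566, (24*0 - 17*5)=-85, (17*-19 - 22*0)=-323; twice the area = |158| = 158; area = 79; answer 79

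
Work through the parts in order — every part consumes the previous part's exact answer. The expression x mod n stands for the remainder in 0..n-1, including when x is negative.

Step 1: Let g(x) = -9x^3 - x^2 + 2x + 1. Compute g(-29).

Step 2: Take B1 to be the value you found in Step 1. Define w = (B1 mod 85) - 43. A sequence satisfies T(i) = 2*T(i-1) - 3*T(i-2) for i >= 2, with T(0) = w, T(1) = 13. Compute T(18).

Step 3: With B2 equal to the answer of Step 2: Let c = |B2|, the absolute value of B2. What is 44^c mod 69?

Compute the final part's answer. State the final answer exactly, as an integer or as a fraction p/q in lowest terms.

5

Step 1: -9*(-29)^3 - 1*(-29)^2 + 2*(-29)^1 + 1 = (219501) + (-841) + (-58) + (1) = 218603; answer 218603
Step 2: B1 = 218603; w = 25; T(2) = 2*(13) - 3*(25) = -49; iterating: T(2)=-49, T(3)=-137, T(4)=-127, T(5)=157, T(6)=695, T(7)=919, T(8)=-247, T(9)=-3251, T(10)=-5761, T(11)=-1769, T(12)=13745, T(13)=32797, T(14)=24359, T(15)=-49673, T(16)=-172423, T(17)=-195827, T(18)=125615; answer 125615
Step 3: B2 = 125615; c = 125615; squarings mod 69: 44^1=44, 44^2=4, 44^4=16, 44^8=49, 44^16=55, 44^32=58, 44^64=52, 44^128=13, 44^256=31, 44^512=64, 44^1024=25, 44^2048=4, 44^4096=16, 44^8192=49, 44^16384=55, 44^32768=58, 44^65536=52; 44^125615 = 44^1 * 44^2 * 44^4 * 44^8 * 44^32 * 44^128 * 44^512 * 44^2048 * 44^8192 * 44^16384 * 44^32768 * 44^65536 = 5 (mod 69); answer 5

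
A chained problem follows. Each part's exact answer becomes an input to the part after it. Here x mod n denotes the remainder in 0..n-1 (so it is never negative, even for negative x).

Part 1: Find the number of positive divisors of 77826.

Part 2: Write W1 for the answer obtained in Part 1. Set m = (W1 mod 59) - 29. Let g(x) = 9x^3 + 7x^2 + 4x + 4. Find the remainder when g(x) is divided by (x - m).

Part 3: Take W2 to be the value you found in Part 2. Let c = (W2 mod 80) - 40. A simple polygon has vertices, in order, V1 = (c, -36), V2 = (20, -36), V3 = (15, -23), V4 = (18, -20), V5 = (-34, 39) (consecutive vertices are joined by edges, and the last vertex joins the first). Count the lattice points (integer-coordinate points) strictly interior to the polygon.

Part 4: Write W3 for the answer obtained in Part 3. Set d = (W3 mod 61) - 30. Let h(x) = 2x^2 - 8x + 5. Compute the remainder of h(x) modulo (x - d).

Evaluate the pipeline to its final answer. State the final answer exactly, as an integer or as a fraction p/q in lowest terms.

5

Part 1: 77826 = 2 * 3 * 7 * 17 * 109; number of divisors = (1+1) * (1+1) * (1+1) * (1+1) * (1+1) = 32; answer 32
Part 2: W1 = 32; m = 3; remainder = value at the root: 9*(3)^3 + 7*(3)^2 + 4*(3)^1 + 4 = (243) + (63) + (12) + (4) = 322; answer 322
Part 3: W2 = 322; c = -38; cross terms: (-38*-36 - 20*-36)=2088, (20*-23 - 15*-36)=80, (15*-20 - 18*-23)=114, (18*39 - -34*-20)=22, (-34*-36 - -38*39)=2706; twice the area = |5010| = 5010; area = 2505; boundary points = 58 + 1 + 3 + 1 + 1 = 64; strictly interior points = area - boundary/2 + 1 = 2474; answer 2474
Part 4: W3 = 2474; d = 4; remainder = value at the root: 2*(4)^2 - 8*(4)^1 + 5 = (32) + (-32) + (5) = 5; answer 5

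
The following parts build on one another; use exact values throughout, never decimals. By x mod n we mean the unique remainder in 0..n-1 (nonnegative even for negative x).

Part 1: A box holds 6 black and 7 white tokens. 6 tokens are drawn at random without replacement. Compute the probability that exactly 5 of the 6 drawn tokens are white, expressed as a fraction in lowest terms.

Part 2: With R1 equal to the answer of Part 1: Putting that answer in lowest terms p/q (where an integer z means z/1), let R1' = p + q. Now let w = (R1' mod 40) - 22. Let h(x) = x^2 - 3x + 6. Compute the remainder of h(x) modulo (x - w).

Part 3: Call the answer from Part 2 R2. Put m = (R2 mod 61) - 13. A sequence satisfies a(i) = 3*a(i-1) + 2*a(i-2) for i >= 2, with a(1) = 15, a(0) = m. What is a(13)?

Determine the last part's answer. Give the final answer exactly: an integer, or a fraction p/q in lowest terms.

60035055

Part 1: total draws C(13,6) = 1716; favorable C(7,5)*C(6,1) = 126; P = 21/286; answer 21/286
Part 2: R1 = 21/286; threaded value p + q = 307; w = 5; remainder = value at the root: 1*(5)^2 - 3*(5)^1 + 6 = (25) + (-15) + (6) = 16; answer 16
Part 3: R2 = 16; m = 3; a(2) = 3*(15) + 2*(3) = 51; iterating: a(2)=51, a(3)=183, a(4)=651, a(5)=2319, a(6)=8259, a(7)=29415, a(8)=104763, a(9)=373119, a(10)=1328883, a(11)=4732887, a(12)=16856427, a(13)=60035055; answer 60035055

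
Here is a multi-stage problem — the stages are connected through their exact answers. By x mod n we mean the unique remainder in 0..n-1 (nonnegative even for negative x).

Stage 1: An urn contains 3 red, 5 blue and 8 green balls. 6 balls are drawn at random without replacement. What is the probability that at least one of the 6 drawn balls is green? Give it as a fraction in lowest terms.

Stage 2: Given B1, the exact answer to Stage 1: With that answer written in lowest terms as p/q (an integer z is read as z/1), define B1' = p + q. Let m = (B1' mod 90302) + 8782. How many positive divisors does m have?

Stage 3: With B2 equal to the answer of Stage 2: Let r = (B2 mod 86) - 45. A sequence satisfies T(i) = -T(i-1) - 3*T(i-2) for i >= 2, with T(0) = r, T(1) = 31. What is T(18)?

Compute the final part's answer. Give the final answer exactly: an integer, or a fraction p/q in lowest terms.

Stage 1: total draws C(16,6) = 8008; complement C(8,6) = 28; favorable 8008 - 28 = 7980; P = 285/286; answer 285/286
Stage 2: B1 = 285/286; threaded value p + q = 571; m = 9353; 9353 = 47 * 199; number of divisors = (1+1) * (1+1) = 4; answer 4
Stage 3: B2 = 4; r = -41; T(2) = -1*(31) - 3*(-41) = 92; iterating: T(2)=92, T(3)=-185, T(4)=-91, T(5)=646, T(6)=-373, T(7)=-1565, T(8)=2684, T(9)=2011, T(10)=-10063, T(11)=4030, T(12)=26159, T(13)=-38249, T(14)=-40228, T(15)=154975, T(16)=-34291, T(17)=-430634, T(18)=533507; answer 533507

533507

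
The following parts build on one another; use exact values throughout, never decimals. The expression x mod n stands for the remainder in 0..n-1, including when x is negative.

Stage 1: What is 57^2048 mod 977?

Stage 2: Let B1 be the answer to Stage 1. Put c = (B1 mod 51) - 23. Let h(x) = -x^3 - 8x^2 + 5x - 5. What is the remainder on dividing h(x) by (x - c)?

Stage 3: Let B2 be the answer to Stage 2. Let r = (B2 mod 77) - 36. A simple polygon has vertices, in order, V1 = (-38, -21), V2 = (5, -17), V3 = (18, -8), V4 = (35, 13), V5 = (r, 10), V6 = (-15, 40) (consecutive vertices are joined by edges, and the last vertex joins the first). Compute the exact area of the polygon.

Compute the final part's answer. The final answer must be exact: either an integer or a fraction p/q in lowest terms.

4649/2

Stage 1: squarings mod 977: 57^1=57, 57^2=318, 57^4=493, 57^8=753, 57^16=349, 57^32=653, 57^64=437, 57^128=454, 57^256=946, 57^512=961, 57^1024=256, 57^2048=77; 57^2048 = 57^2048 = 77 (mod 977); answer 77
Stage 2: B1 = 77; c = 3; remainder = value at the root: -1*(3)^3 - 8*(3)^2 + 5*(3)^1 - 5 = (-27) + (-72) + (15) + (-5) = -89; answer -89
Stage 3: B2 = -89; r = 29; cross terms: (-38*-17 - 5*-21)=751, (5*-8 - 18*-17)=266, (18*13 - 35*-8)=514, (35*10 - 29*13)=-27, (29*40 - -15*10)=1310, (-15*-21 - -38*40)=1835; twice the area = |4649| = 4649; area = 4649/2; answer 4649/2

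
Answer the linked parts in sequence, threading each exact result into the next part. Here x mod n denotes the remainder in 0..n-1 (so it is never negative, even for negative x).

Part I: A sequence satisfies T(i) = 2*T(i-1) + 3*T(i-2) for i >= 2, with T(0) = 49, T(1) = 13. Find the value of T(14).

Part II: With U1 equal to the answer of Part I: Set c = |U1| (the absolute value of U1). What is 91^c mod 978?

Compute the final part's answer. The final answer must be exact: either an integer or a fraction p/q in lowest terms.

187

Part I: T(2) = 2*(13) + 3*(49) = 173; iterating: T(2)=173, T(3)=385, T(4)=1289, T(5)=3733, T(6)=11333, T(7)=33865, T(8)=101729, T(9)=305053, T(10)=915293, T(11)=2745745, T(12)=8237369, T(13)=24711973, T(14)=74136053; answer 74136053
Part II: U1 = 74136053; c = 74136053; squarings mod 978: 91^1=91, 91^2=457, 91^4=535, 91^8=649, 91^16=661, 91^32=733, 91^64=367, 91^128=703, 91^256=319, 91^512=49, 91^1024=445, 91^2048=469, 91^4096=889, 91^8192=97, 91^16384=607, 91^32768=721, 91^65536=523, 91^131072=667, 91^262144=877, 91^524288=421, 91^1048576=223, 91^2097152=829, 91^4194304=685, 91^8388608=763, 91^16777216=259, 91^33554432=577, 91^67108864=409; 91^74136053 = 91^1 * 91^4 * 91^16 * 91^32 * 91^64 * 91^128 * 91^256 * 91^2048 * 91^4096 * 91^8192 * 91^65536 * 91^131072 * 91^524288 * 91^2097152 * 91^4194304 * 91^67108864 = 187 (mod 978); answer 187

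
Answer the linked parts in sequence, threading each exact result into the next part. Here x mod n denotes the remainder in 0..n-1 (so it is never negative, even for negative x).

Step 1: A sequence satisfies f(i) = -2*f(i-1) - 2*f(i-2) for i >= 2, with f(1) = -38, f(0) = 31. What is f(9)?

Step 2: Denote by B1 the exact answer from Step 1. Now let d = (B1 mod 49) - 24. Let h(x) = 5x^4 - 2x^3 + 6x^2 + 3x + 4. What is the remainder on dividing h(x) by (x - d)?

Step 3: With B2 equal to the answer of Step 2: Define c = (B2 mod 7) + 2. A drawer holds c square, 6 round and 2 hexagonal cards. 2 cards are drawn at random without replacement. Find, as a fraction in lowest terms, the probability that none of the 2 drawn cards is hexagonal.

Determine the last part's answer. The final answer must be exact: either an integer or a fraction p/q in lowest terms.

91/120

Step 1: f(2) = -2*(-38) - 2*(31) = 14; iterating: f(2)=14, f(3)=48, f(4)=-124, f(5)=152, f(6)=-56, f(7)=-192, f(8)=496, f(9)=-608; answer -608
Step 2: B1 = -608; d = 5; remainder = value at the root: 5*(5)^4 - 2*(5)^3 + 6*(5)^2 + 3*(5)^1 + 4 = (3125) + (-250) + (150) + (15) + (4) = 3044; answer 3044
Step 3: B2 = 3044; c = 8; total draws C(16,2) = 120; favorable C(14,2) = 91; P = 91/120; answer 91/120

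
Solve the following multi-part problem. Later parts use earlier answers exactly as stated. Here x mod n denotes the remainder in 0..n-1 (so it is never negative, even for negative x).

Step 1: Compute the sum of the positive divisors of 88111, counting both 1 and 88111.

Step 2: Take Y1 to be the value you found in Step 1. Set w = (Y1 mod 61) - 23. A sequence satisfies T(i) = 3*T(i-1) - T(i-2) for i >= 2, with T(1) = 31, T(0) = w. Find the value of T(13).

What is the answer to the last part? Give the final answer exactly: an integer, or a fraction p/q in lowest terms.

4273231

Step 1: 88111 = 17 * 71 * 73; sigma = (1 + 17) * (1 + 71) * (1 + 73) = 18 * 72 * 74 = 95904; answer 95904
Step 2: Y1 = 95904; w = -11; T(2) = 3*(31) - 1*(-11) = 104; iterating: T(2)=104, T(3)=281, T(4)=739, T(5)=1936, T(6)=5069, T(7)=13271, T(8)=34744, T(9)=90961, T(10)=238139, T(11)=623456, T(12)=1632229, T(13)=4273231; answer 4273231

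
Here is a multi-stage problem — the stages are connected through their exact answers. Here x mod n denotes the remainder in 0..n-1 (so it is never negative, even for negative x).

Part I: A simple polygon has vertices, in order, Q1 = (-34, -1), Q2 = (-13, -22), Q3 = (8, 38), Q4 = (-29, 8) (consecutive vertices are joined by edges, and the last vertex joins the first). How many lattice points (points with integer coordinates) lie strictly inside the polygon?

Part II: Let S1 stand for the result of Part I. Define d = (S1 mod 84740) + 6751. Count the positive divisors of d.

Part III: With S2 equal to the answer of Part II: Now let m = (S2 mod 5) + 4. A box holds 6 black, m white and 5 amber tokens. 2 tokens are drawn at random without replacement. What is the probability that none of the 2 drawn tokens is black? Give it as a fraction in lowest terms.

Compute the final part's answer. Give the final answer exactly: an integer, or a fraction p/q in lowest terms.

55/136

Part I: cross terms: (-34*-22 - -13*-1)=735, (-13*38 - 8*-22)=-318, (8*8 - -29*38)=1166, (-29*-1 - -34*8)=301; twice the area = |1884| = 1884; area = 942; boundary points = 21 + 3 + 1 + 1 = 26; strictly interior points = area - boundary/2 + 1 = 930; answer 930
Part II: S1 = 930; d = 7681; 7681 is prime, so its only divisors are 1 and 7681; count = 2; answer 2
Part III: S2 = 2; m = 6; total draws C(17,2) = 136; favorable C(11,2) = 55; P = 55/136; answer 55/136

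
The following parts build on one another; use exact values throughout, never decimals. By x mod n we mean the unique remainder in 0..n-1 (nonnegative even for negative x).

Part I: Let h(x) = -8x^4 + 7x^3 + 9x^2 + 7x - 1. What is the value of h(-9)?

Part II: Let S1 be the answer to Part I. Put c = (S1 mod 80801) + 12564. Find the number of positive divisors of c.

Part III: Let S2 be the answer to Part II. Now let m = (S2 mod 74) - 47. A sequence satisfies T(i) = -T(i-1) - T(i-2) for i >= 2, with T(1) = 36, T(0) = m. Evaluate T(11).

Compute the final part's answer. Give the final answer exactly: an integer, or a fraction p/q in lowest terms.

7

Part I: -8*(-9)^4 + 7*(-9)^3 + 9*(-9)^2 + 7*(-9)^1 - 1 = (-52488) + (-5103) + (729) + (-63) + (-1) = -56926; answer -56926
Part II: S1 = -56926; c = 36439; 36439 = 13 * 2803; number of divisors = (1+1) * (1+1) = 4; answer 4
Part III: S2 = 4; m = -43; T(2) = -1*(36) - 1*(-43) = 7; iterating: T(2)=7, T(3)=-43, T(4)=36, T(5)=7, T(6)=-43, T(7)=36, T(8)=7, T(9)=-43, T(10)=36, T(11)=7; answer 7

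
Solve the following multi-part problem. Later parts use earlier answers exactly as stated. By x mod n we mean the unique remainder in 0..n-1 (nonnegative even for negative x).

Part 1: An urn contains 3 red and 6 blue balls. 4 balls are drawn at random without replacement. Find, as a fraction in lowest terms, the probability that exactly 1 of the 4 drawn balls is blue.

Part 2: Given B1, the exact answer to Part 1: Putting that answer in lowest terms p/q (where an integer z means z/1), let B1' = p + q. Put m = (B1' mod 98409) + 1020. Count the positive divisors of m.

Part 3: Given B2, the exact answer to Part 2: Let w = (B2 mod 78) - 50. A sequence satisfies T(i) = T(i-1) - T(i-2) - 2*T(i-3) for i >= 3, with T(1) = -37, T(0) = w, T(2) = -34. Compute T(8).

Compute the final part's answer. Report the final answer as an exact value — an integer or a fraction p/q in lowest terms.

Part 1: total draws C(9,4) = 126; favorable C(6,1)*C(3,3) = 6; P = 1/21; answer 1/21
Part 2: B1 = 1/21; threaded value p + q = 22; m = 1042; 1042 = 2 * 521; number of divisors = (1+1) * (1+1) = 4; answer 4
Part 3: B2 = 4; w = -46; T(3) = 1*(-34) - 1*(-37) - 2*(-46) = 95; iterating: T(3)=95, T(4)=203, T(5)=176, T(6)=-217, T(7)=-799, T(8)=-934; answer -934

-934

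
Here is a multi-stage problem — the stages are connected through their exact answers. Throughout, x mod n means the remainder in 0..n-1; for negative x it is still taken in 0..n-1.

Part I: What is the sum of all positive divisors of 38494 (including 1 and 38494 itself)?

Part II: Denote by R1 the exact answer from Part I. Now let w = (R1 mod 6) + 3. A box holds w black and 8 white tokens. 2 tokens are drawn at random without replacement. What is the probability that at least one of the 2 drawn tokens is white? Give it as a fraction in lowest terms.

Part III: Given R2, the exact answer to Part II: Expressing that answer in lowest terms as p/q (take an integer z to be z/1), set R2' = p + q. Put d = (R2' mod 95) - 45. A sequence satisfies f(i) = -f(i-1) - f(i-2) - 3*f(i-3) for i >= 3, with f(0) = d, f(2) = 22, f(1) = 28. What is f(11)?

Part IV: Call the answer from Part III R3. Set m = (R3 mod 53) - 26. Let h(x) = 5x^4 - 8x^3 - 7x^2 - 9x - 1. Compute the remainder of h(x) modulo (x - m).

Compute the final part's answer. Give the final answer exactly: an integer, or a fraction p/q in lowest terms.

Part I: 38494 = 2 * 19 * 1013; sigma = (1 + 2) * (1 + 19) * (1 + 1013) = 3 * 20 * 1014 = 60840; answer 60840
Part II: R1 = 60840; w = 3; total draws C(11,2) = 55; complement C(3,2) = 3; favorable 55 - 3 = 52; P = 52/55; answer 52/55
Part III: R2 = 52/55; threaded value p + q = 107; d = -33; f(3) = -1*(22) - 1*(28) - 3*(-33) = 49; iterating: f(3)=49, f(4)=-155, f(5)=40, f(6)=-32, f(7)=457, f(8)=-545, f(9)=184, f(10)=-1010, f(11)=2461; answer 2461
Part IV: R3 = 2461; m = -3; remainder = value at the root: 5*(-3)^4 - 8*(-3)^3 - 7*(-3)^2 - 9*(-3)^1 - 1 = (405) + (216) + (-63) + (27) + (-1) = 584; answer 584

584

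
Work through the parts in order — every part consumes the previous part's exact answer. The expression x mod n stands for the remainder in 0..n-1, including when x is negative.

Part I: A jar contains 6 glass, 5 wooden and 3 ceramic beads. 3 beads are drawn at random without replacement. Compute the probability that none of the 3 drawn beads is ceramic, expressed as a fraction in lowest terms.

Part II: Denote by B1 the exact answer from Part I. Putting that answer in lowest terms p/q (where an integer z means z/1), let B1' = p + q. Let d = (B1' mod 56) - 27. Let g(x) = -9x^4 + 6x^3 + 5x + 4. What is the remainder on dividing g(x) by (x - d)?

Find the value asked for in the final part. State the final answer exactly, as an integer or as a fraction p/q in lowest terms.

Part I: total draws C(14,3) = 364; favorable C(11,3) = 165; P = 165/364; answer 165/364
Part II: B1 = 165/364; threaded value p + q = 529; d = -2; remainder = value at the root: -9*(-2)^4 + 6*(-2)^3 + 5*(-2)^1 + 4 = (-144) + (-48) + (-10) + (4) = -198; answer -198

-198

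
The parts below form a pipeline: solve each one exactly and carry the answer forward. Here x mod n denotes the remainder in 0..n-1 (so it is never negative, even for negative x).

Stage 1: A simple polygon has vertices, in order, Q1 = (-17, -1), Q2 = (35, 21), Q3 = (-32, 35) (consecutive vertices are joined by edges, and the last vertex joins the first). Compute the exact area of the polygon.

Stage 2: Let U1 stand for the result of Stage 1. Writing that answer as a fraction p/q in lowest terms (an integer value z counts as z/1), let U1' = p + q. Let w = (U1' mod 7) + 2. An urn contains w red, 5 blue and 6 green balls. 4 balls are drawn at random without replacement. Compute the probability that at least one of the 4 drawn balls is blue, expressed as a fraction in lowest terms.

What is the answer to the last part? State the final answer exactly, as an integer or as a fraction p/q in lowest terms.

149/182

Stage 1: cross terms: (-17*21 - 35*-1)=-322, (35*35 - -32*21)=1897, (-32*-1 - -17*35)=627; twice the area = |2202| = 2202; area = 1101; answer 1101
Stage 2: U1 = 1101; threaded value p + q = 1102; w = 5; total draws C(16,4) = 1820; complement C(11,4) = 330; favorable 1820 - 330 = 1490; P = 149/182; answer 149/182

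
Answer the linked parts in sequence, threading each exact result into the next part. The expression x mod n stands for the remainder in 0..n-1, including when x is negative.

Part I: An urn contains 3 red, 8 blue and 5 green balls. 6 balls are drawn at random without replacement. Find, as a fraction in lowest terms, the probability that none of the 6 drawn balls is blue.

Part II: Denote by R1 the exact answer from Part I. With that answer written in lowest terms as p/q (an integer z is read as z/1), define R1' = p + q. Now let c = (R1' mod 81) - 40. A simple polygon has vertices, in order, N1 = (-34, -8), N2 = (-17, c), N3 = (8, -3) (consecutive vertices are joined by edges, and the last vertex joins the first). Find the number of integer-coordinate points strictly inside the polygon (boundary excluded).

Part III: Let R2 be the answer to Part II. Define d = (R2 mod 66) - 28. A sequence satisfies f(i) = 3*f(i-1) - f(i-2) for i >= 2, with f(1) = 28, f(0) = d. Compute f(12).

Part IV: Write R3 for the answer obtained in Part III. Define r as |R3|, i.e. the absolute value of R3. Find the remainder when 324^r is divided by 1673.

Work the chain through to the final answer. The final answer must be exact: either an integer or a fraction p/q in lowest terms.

1584

Part I: total draws C(16,6) = 8008; favorable C(8,6) = 28; P = 1/286; answer 1/286
Part II: R1 = 1/286; threaded value p + q = 287; c = 4; cross terms: (-34*4 - -17*-8)=-272, (-17*-3 - 8*4)=19, (8*-8 - -34*-3)=-166; twice the area = |-419| = 419; area = 419/2; boundary points = 1 + 1 + 1 = 3; strictly interior points = area - boundary/2 + 1 = 209; answer 209
Part III: R2 = 209; d = -17; f(2) = 3*(28) - 1*(-17) = 101; iterating: f(2)=101, f(3)=275, f(4)=724, f(5)=1897, f(6)=4967, f(7)=13004, f(8)=34045, f(9)=89131, f(10)=233348, f(11)=610913, f(12)=1599391; answer 1599391
Part IV: R3 = 1599391; r = 1599391; squarings mod 1673: 324^1=324, 324^2=1250, 324^4=1591, 324^8=32, 324^16=1024, 324^32=1278, 324^64=436, 324^128=1047, 324^256=394, 324^512=1320, 324^1024=807, 324^2048=452, 324^4096=198, 324^8192=725, 324^16384=303, 324^32768=1467, 324^65536=611, 324^131072=242, 324^262144=9, 324^524288=81, 324^1048576=1542; 324^1599391 = 324^1 * 324^2 * 324^4 * 324^8 * 324^16 * 324^128 * 324^256 * 324^512 * 324^1024 * 324^8192 * 324^16384 * 324^524288 * 324^1048576 = 1584 (mod 1673); answer 1584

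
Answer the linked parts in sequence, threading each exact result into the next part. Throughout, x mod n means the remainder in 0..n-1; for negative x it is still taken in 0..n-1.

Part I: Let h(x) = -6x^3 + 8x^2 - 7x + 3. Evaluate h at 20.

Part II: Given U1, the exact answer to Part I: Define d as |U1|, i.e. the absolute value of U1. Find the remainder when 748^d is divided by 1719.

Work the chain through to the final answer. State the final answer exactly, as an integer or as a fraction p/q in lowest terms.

Part I: -6*(20)^3 + 8*(20)^2 - 7*(20)^1 + 3 = (-48000) + (3200) + (-140) + (3) = -44937; answer -44937
Part II: U1 = -44937; d = 44937; squarings mod 1719: 748^1=748, 748^2=829, 748^4=1360, 748^8=1675, 748^16=217, 748^32=676, 748^64=1441, 748^128=1648, 748^256=1603, 748^512=1423, 748^1024=1666, 748^2048=1090, 748^4096=271, 748^8192=1243, 748^16384=1387, 748^32768=208; 748^44937 = 748^1 * 748^8 * 748^128 * 748^256 * 748^512 * 748^1024 * 748^2048 * 748^8192 * 748^32768 = 1081 (mod 1719); answer 1081

1081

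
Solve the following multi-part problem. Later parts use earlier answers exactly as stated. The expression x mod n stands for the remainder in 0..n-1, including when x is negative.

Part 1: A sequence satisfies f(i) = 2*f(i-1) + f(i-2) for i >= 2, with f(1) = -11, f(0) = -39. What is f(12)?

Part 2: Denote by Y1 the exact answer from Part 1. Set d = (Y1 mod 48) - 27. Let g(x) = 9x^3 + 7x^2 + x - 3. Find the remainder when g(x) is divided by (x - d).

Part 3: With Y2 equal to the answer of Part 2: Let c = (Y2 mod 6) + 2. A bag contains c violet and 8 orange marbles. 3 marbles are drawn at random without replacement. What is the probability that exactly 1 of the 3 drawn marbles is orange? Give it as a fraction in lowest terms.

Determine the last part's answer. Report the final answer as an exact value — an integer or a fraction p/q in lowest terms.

40/143

Part 1: f(2) = 2*(-11) + 1*(-39) = -61; iterating: f(2)=-61, f(3)=-133, f(4)=-327, f(5)=-787, f(6)=-1901, f(7)=-4589, f(8)=-11079, f(9)=-26747, f(10)=-64573, f(11)=-155893, f(12)=-376359; answer -376359
Part 2: Y1 = -376359; d = -18; remainder = value at the root: 9*(-18)^3 + 7*(-18)^2 + 1*(-18)^1 - 3 = (-52488) + (2268) + (-18) + (-3) = -50241; answer -50241
Part 3: Y2 = -50241; c = 5; total draws C(13,3) = 286; favorable C(8,1)*C(5,2) = 80; P = 40/143; answer 40/143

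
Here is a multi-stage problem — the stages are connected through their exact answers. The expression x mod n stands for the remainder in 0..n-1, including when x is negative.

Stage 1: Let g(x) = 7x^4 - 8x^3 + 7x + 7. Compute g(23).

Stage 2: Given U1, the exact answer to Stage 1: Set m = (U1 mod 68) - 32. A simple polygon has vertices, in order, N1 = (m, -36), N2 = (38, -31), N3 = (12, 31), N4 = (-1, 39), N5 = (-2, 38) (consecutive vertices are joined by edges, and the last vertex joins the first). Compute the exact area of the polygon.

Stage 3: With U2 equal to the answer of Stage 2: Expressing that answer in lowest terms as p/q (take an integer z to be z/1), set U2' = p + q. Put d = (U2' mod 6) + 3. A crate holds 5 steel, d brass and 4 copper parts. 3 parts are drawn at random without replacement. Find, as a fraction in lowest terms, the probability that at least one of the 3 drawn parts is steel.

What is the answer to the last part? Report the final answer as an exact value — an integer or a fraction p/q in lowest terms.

Stage 1: 7*(23)^4 - 8*(23)^3 + 7*(23)^1 + 7 = (1958887) + (-97336) + (161) + (7) = 1861719; answer 1861719
Stage 2: U1 = 1861719; m = -17; cross terms: (-17*-31 - 38*-36)=1895, (38*31 - 12*-31)=1550, (12*39 - -1*31)=499, (-1*38 - -2*39)=40, (-2*-36 - -17*38)=718; twice the area = |4702| = 4702; area = 2351; answer 2351
Stage 3: U2 = 2351; threaded value p + q = 2352; d = 3; total draws C(12,3) = 220; complement C(7,3) = 35; favorable 220 - 35 = 185; P = 37/44; answer 37/44

37/44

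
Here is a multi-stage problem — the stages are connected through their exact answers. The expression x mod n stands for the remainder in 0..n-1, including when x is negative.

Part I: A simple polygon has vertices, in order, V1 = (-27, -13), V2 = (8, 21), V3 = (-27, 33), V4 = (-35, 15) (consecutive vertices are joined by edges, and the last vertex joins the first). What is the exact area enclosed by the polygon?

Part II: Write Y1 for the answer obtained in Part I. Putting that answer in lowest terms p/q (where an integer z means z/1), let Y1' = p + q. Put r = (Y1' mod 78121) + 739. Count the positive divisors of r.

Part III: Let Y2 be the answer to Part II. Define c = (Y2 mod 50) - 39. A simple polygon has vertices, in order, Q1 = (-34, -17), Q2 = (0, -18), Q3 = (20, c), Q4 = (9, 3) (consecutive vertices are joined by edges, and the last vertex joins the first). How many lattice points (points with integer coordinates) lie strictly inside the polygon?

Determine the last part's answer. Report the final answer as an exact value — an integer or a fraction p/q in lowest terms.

629

Part I: cross terms: (-27*21 - 8*-13)=-463, (8*33 - -27*21)=831, (-27*15 - -35*33)=750, (-35*-13 - -27*15)=860; twice the area = |1978| = 1978; area = 989; answer 989
Part II: Y1 = 989; threaded value p + q = 990; r = 1729; 1729 = 7 * 13 * 19; number of divisors = (1+1) * (1+1) * (1+1) = 8; answer 8
Part III: Y2 = 8; c = -31; cross terms: (-34*-18 - 0*-17)=612, (0*-31 - 20*-18)=360, (20*3 - 9*-31)=339, (9*-17 - -34*3)=-51; twice the area = |1260| = 1260; area = 630; boundary points = 1 + 1 + 1 + 1 = 4; strictly interior points = area - boundary/2 + 1 = 629; answer 629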